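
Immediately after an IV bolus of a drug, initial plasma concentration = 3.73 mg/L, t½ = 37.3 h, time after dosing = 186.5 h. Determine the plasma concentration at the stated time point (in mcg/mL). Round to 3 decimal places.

0.117 mcg/mL

k = ln2 / t½ = 0.693147 / 37.3 = 0.01858 h⁻¹
t / t½ = 186.5 / 37.3 = 5 half-lives
C = C₀ × (1/2)^5 = 3.730 × 0.03125 = 0.1166 mg/L
(0.1166 mg/L = 0.1166 mcg/mL)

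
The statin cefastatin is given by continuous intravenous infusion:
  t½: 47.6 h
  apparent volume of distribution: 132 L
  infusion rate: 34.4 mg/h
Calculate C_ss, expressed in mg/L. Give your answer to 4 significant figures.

17.90 mg/L

k = ln2 / t½ = 0.693147 / 47.6 = 0.01456 h⁻¹
CL = k × Vd = 0.01456 × 132 = 1.922 L/h
At steady state Css = R₀ / CL = 34.4 / 1.922 = 17.90 mg/L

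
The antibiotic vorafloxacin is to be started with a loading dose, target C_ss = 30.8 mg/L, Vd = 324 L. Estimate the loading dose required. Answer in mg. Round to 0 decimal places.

9979 mg

LD = Css × Vd = 30.8 × 324 = 9979 mg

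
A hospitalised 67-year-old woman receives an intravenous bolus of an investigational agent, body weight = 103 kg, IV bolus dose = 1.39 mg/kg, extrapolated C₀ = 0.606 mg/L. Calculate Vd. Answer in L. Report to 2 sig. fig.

240 L

Dose = 1.39 × 103 = 143.2 mg
Vd = Dose / C₀ = 143.2 / 0.606 = 236.3 L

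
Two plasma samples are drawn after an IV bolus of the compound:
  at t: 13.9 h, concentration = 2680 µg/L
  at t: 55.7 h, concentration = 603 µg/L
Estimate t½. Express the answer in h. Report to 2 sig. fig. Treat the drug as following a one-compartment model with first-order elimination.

19 h

k = ln(C₁/C₂) / (t₂ − t₁) = ln(2680/603) / (55.7 − 13.9)
  = 1.492 / 41.80 = 0.03569 h⁻¹
t½ = ln2 / k = 0.693147 / 0.03569 = 19.42 h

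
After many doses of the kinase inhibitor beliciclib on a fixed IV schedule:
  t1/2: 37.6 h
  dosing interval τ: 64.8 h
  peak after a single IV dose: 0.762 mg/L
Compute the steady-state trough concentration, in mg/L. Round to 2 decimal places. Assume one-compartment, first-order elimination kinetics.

k = ln2 / t½ = 0.693147 / 37.6 = 0.01843 h⁻¹
e^(−kτ) = e^(−0.01843 × 64.8) = 0.3029
Accumulation ratio R = 1 / (1 − e^(−kτ)) = 1 / (1 − 0.3029) = 1.435
Steady-state trough = C₀ × R × e^(−kτ) = 0.762 × 1.435 × 0.3029 = 0.3312 mg/L

0.33 mg/L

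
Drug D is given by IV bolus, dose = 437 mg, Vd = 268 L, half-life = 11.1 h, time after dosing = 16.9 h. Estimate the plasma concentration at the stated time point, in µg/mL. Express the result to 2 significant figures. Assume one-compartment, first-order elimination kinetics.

C₀ = Dose / Vd = 437.0 / 268 = 1.631 mg/L
k = ln2 / t½ = 0.693147 / 11.1 = 0.06245 h⁻¹
C = C₀ · e^(−k·t) = 1.631 × e^(−0.06245 × 16.9)
  = 1.631 × 0.3481 = 0.5678 mg/L
(0.5678 mg/L = 0.5678 µg/mL)

0.57 µg/mL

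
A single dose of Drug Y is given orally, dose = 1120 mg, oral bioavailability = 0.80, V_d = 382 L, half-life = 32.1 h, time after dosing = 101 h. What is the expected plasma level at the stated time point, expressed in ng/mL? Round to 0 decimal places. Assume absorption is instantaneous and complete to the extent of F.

Amount reaching circulation = F × Dose = 0.80 × 1120 = 896.0 mg
C₀ = F·Dose / Vd = 896.0 / 382 = 2.346 mg/L
k = ln2 / t½ = 0.693147 / 32.1 = 0.02159 h⁻¹
C = C₀ · e^(−k·t) = 2.346 × e^(−0.02159 × 101)
  = 2.346 × 0.1130 = 0.2651 mg/L
Convert: 0.2651 mg/L × 1000 = 265.1 ng/mL

265 ng/mL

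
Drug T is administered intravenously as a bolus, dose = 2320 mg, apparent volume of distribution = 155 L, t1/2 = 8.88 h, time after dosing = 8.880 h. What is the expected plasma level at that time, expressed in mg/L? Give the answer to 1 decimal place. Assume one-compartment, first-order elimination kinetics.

7.5 mg/L

C₀ = Dose / Vd = 2320 / 155 = 14.97 mg/L
k = ln2 / t½ = 0.693147 / 8.88 = 0.07806 h⁻¹
t / t½ = 8.880 / 8.88 = 1 half-lives
C = C₀ × (1/2)^1 = 14.97 × 0.5000 = 7.485 mg/L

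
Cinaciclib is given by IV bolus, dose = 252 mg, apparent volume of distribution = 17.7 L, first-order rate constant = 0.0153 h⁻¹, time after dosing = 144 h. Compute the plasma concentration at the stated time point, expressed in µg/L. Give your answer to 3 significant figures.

1570 µg/L

C₀ = Dose / Vd = 252.0 / 17.7 = 14.24 mg/L
C = C₀ · e^(−k·t) = 14.24 × e^(−0.01530 × 144)
  = 14.24 × 0.1104 = 1.572 mg/L
Convert: 1.572 mg/L × 1000 = 1572 µg/L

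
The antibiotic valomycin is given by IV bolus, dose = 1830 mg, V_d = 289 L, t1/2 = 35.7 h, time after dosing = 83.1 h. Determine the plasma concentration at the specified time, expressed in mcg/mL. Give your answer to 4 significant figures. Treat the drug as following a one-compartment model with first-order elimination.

C₀ = Dose / Vd = 1830 / 289 = 6.332 mg/L
k = ln2 / t½ = 0.693147 / 35.7 = 0.01942 h⁻¹
C = C₀ · e^(−k·t) = 6.332 × e^(−0.01942 × 83.1)
  = 6.332 × 0.1991 = 1.261 mg/L
(1.261 mg/L = 1.261 mcg/mL)

1.261 mcg/mL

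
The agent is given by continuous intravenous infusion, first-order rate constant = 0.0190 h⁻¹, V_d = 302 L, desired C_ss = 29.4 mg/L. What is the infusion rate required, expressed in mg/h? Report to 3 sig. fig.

169 mg/h

CL = k × Vd = 0.01900 × 302 = 5.738 L/h
At steady state, infusion rate R₀ = Css × CL = 29.4 × 5.738 = 168.7 mg/h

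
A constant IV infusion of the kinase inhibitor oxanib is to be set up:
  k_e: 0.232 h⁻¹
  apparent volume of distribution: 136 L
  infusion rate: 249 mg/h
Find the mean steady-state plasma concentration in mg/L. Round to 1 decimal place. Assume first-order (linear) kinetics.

7.9 mg/L

CL = k × Vd = 0.2320 × 136 = 31.55 L/h
At steady state Css = R₀ / CL = 249 / 31.55 = 7.892 mg/L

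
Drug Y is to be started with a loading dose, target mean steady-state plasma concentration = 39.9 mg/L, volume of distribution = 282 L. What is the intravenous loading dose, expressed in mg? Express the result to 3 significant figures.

LD = Css × Vd = 39.9 × 282 = 11250 mg

11300 mg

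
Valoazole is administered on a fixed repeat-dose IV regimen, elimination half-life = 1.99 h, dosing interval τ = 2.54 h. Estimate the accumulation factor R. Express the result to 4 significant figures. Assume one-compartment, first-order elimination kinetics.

1.703

k = ln2 / t½ = 0.693147 / 1.99 = 0.3483 h⁻¹
e^(−kτ) = e^(−0.3483 × 2.54) = 0.4128
Accumulation ratio R = 1 / (1 − e^(−kτ)) = 1 / (1 − 0.4128) = 1.703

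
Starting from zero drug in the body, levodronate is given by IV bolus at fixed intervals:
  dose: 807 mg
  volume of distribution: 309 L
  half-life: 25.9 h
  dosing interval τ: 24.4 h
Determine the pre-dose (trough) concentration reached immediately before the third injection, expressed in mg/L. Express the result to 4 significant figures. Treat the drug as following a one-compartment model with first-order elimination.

C₀ per dose = Dose / Vd = 807 / 309 = 2.612 mg/L
k = ln2 / t½ = 0.693147 / 25.9 = 0.02676 h⁻¹
Fraction remaining after one interval: r = e^(−kτ) = e^(−0.02676 × 24.4) = 0.5205
Before dose 3, 2 doses have been given (aged 1τ, 2τ).
C_trough = C₀ × (r + r²) = 2.612 × (0.5205 + 0.2709) = 2.067 mg/L

2.067 mg/L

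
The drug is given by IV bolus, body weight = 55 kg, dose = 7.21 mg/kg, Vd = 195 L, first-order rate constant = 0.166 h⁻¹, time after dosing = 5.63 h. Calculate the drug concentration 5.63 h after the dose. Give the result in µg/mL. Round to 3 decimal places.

Total dose = 7.21 × 55 = 396.6 mg
C₀ = Dose / Vd = 396.6 / 195 = 2.034 mg/L
C = C₀ · e^(−k·t) = 2.034 × e^(−0.1660 × 5.63)
  = 2.034 × 0.3928 = 0.7990 mg/L
(0.7990 mg/L = 0.7990 µg/mL)

0.799 µg/mL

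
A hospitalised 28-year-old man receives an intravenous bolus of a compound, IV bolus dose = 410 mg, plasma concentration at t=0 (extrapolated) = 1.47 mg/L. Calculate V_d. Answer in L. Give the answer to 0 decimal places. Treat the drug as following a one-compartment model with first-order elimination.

Vd = Dose / C₀ = 410.0 / 1.47 = 278.9 L

279 L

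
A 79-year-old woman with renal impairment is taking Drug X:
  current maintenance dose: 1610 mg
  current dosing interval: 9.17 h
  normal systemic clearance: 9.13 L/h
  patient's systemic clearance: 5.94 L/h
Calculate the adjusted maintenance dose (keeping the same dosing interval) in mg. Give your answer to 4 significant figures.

1047 mg

To keep the same average steady-state level, dosing rate must scale with clearance.
CL ratio = 5.94 / 9.13 = 0.6506
New dose (same interval) = 1610 × 0.6506 = 1047 mg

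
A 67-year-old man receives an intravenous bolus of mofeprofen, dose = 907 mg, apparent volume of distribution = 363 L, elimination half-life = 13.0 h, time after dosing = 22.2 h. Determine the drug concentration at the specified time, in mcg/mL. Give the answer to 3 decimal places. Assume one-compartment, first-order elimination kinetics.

C₀ = Dose / Vd = 907.0 / 363 = 2.499 mg/L
k = ln2 / t½ = 0.693147 / 13.0 = 0.05332 h⁻¹
C = C₀ · e^(−k·t) = 2.499 × e^(−0.05332 × 22.2)
  = 2.499 × 0.3061 = 0.7649 mg/L
(0.7649 mg/L = 0.7649 mcg/mL)

0.765 mcg/mL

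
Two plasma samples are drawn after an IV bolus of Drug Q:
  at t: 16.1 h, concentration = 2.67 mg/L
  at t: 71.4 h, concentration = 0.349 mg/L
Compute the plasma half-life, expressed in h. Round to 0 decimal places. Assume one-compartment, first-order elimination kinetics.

19 h

k = ln(C₁/C₂) / (t₂ − t₁) = ln(2.67/0.349) / (71.4 − 16.1)
  = 2.035 / 55.30 = 0.03680 h⁻¹
t½ = ln2 / k = 0.693147 / 0.03680 = 18.84 h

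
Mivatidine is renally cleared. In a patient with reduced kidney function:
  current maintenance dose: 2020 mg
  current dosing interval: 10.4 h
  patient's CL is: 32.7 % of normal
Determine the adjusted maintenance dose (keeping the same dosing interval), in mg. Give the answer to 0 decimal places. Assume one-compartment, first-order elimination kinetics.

661 mg

To keep the same average steady-state level, dosing rate must scale with clearance.
CL ratio = 32.7 / 100 = 0.3270
New dose (same interval) = 2020 × 0.3270 = 660.5 mg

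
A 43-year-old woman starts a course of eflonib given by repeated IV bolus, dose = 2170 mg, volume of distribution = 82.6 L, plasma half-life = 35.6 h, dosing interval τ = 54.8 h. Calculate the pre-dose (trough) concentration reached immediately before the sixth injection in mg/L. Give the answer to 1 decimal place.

C₀ per dose = Dose / Vd = 2170 / 82.6 = 26.27 mg/L
k = ln2 / t½ = 0.693147 / 35.6 = 0.01947 h⁻¹
Fraction remaining after one interval: r = e^(−kτ) = e^(−0.01947 × 54.8) = 0.3441
Before dose 6, 5 doses have been given (aged 1τ, 2τ, 3τ, 4τ, 5τ).
C_trough = C₀ × (r + r² + … + r^5) = C₀ × r(1−r^5)/(1−r)
        = 26.27 × 0.3441 × (1 − 0.004824) / (1 − 0.3441) = 13.72 mg/L

13.7 mg/L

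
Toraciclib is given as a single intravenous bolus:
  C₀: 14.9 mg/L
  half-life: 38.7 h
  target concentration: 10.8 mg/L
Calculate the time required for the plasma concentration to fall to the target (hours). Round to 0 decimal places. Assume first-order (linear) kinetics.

k = ln2 / t½ = 0.693147 / 38.7 = 0.01791 h⁻¹
t = ln(C₀ / C) / k = ln(14.90 / 10.8) / 0.01791
  = ln(1.380) / 0.01791 = 0.3221 / 0.01791 = 17.98 h

18 h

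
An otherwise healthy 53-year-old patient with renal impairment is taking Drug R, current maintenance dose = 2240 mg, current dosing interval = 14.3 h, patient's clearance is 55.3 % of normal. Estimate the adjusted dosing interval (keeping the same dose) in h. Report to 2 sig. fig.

To keep the same average steady-state level, dosing rate must scale with clearance.
CL ratio = 55.3 / 100 = 0.5530
New interval (same dose) = 14.3 / 0.5530 = 25.86 h

26 h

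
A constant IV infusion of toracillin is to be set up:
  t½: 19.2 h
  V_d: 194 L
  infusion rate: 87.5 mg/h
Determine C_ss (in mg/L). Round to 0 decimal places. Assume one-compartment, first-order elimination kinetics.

k = ln2 / t½ = 0.693147 / 19.2 = 0.03610 h⁻¹
CL = k × Vd = 0.03610 × 194 = 7.003 L/h
At steady state Css = R₀ / CL = 87.5 / 7.003 = 12.49 mg/L

12 mg/L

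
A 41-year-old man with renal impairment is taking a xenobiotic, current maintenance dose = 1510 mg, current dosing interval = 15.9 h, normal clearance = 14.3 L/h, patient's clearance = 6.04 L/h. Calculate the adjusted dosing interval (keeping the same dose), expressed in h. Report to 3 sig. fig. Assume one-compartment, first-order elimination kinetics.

To keep the same average steady-state level, dosing rate must scale with clearance.
CL ratio = 6.04 / 14.3 = 0.4224
New interval (same dose) = 15.9 / 0.4224 = 37.64 h

37.6 h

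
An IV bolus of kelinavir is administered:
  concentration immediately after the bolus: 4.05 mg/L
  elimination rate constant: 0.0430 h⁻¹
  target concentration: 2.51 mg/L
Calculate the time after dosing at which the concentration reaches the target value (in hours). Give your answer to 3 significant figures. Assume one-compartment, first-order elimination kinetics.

11.1 h

t = ln(C₀ / C) / k = ln(4.050 / 2.51) / 0.04300
  = ln(1.614) / 0.04300 = 0.4787 / 0.04300 = 11.13 h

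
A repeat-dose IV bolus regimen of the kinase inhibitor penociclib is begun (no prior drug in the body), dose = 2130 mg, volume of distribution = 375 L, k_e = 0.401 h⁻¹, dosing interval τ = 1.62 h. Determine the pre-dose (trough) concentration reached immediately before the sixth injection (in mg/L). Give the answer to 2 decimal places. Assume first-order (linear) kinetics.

5.97 mg/L

C₀ per dose = Dose / Vd = 2130 / 375 = 5.680 mg/L
Fraction remaining after one interval: r = e^(−kτ) = e^(−0.4010 × 1.62) = 0.5222
Before dose 6, 5 doses have been given (aged 1τ, 2τ, 3τ, 4τ, 5τ).
C_trough = C₀ × (r + r² + … + r^5) = C₀ × r(1−r^5)/(1−r)
        = 5.680 × 0.5222 × (1 − 0.03883) / (1 − 0.5222) = 5.967 mg/L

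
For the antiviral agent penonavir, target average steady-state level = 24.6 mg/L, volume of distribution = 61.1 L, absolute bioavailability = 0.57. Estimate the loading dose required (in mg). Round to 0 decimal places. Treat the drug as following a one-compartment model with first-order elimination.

2637 mg

LD = Css × Vd / F = 24.6 × 61.1 / 0.57 = 2637 mg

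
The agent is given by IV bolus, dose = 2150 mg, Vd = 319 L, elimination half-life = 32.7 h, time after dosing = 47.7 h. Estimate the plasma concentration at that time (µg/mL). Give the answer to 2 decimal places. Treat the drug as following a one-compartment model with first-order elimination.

2.45 µg/mL

C₀ = Dose / Vd = 2150 / 319 = 6.740 mg/L
k = ln2 / t½ = 0.693147 / 32.7 = 0.02120 h⁻¹
C = C₀ · e^(−k·t) = 6.740 × e^(−0.02120 × 47.7)
  = 6.740 × 0.3638 = 2.452 mg/L
(2.452 mg/L = 2.452 µg/mL)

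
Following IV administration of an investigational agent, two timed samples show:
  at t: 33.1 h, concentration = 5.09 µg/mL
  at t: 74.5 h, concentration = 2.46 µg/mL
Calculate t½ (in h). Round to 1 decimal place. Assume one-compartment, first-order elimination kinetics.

k = ln(C₁/C₂) / (t₂ − t₁) = ln(5.09/2.46) / (74.5 − 33.1)
  = 0.7271 / 41.40 = 0.01756 h⁻¹
t½ = ln2 / k = 0.693147 / 0.01756 = 39.47 h

39.5 h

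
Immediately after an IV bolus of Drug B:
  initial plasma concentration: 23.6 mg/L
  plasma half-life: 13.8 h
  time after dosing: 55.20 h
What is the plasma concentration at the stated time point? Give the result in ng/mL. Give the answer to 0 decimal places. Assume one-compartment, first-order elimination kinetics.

1475 ng/mL

k = ln2 / t½ = 0.693147 / 13.8 = 0.05023 h⁻¹
t / t½ = 55.20 / 13.8 = 4 half-lives
C = C₀ × (1/2)^4 = 23.60 × 0.06250 = 1.475 mg/L
Convert: 1.475 mg/L × 1000 = 1475 ng/mL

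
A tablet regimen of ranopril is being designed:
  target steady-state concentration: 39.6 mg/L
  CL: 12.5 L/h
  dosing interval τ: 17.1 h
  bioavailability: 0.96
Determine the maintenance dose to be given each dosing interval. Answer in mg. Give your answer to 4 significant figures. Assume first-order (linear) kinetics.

At steady state, F × (Dose/τ) = Css × CL.
Dose = Css × CL × τ / F = 39.6 × 12.50 × 17.1 / 0.96 = 8817 mg

8817 mg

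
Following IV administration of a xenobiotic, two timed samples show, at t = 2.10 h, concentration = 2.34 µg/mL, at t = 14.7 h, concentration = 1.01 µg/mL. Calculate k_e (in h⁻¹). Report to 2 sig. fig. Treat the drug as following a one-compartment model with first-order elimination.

k = ln(C₁/C₂) / (t₂ − t₁) = ln(2.34/1.01) / (14.7 − 2.10)
  = 0.8402 / 12.60 = 0.06668 h⁻¹

0.067 h⁻¹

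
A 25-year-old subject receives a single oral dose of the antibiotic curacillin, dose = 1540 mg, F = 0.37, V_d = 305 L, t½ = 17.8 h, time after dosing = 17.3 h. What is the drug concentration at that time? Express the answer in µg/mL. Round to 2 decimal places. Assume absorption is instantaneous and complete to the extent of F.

Amount reaching circulation = F × Dose = 0.37 × 1540 = 569.8 mg
C₀ = F·Dose / Vd = 569.8 / 305 = 1.868 mg/L
k = ln2 / t½ = 0.693147 / 17.8 = 0.03894 h⁻¹
C = C₀ · e^(−k·t) = 1.868 × e^(−0.03894 × 17.3)
  = 1.868 × 0.5098 = 0.9523 mg/L
(0.9523 mg/L = 0.9523 µg/mL)

0.95 µg/mL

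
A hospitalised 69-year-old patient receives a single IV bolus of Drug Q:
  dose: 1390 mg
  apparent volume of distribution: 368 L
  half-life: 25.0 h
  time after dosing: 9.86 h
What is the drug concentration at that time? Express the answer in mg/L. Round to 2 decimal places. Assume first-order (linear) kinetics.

C₀ = Dose / Vd = 1390 / 368 = 3.777 mg/L
k = ln2 / t½ = 0.693147 / 25.0 = 0.02773 h⁻¹
C = C₀ · e^(−k·t) = 3.777 × e^(−0.02773 × 9.86)
  = 3.777 × 0.7608 = 2.874 mg/L

2.87 mg/L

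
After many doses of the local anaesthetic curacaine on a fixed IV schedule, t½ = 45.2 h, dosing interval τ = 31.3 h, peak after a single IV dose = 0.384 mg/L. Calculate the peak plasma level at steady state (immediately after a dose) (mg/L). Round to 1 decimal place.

1.0 mg/L

k = ln2 / t½ = 0.693147 / 45.2 = 0.01534 h⁻¹
e^(−kτ) = e^(−0.01534 × 31.3) = 0.6187
Accumulation ratio R = 1 / (1 − e^(−kτ)) = 1 / (1 − 0.6187) = 2.623
Steady-state peak = C₀ × R = 0.384 × 2.623 = 1.007 mg/L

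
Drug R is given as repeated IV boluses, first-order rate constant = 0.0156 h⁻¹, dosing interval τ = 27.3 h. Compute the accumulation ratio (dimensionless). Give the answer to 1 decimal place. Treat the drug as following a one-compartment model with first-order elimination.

2.9

e^(−kτ) = e^(−0.01560 × 27.3) = 0.6532
Accumulation ratio R = 1 / (1 − e^(−kτ)) = 1 / (1 − 0.6532) = 2.884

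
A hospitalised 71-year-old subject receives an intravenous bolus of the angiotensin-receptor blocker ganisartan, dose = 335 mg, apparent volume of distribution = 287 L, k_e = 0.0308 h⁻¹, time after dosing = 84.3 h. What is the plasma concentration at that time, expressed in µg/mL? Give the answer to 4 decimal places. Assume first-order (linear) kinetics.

0.0870 µg/mL

C₀ = Dose / Vd = 335.0 / 287 = 1.167 mg/L
C = C₀ · e^(−k·t) = 1.167 × e^(−0.03080 × 84.3)
  = 1.167 × 0.07454 = 0.08699 mg/L
(0.08699 mg/L = 0.08699 µg/mL)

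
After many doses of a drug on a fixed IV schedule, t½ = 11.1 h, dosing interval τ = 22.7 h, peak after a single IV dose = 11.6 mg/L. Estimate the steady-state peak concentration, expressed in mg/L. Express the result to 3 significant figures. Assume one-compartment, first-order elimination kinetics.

15.3 mg/L

k = ln2 / t½ = 0.693147 / 11.1 = 0.06245 h⁻¹
e^(−kτ) = e^(−0.06245 × 22.7) = 0.2423
Accumulation ratio R = 1 / (1 − e^(−kτ)) = 1 / (1 − 0.2423) = 1.320
Steady-state peak = C₀ × R = 11.6 × 1.320 = 15.31 mg/L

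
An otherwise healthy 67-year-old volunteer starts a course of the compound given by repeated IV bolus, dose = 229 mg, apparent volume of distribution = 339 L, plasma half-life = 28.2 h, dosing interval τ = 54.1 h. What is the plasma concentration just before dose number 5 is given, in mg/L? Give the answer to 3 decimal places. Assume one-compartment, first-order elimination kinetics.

C₀ per dose = Dose / Vd = 229 / 339 = 0.6755 mg/L
k = ln2 / t½ = 0.693147 / 28.2 = 0.02458 h⁻¹
Fraction remaining after one interval: r = e^(−kτ) = e^(−0.02458 × 54.1) = 0.2645
Before dose 5, 4 doses have been given (aged 1τ, 2τ, 3τ, 4τ).
C_trough = C₀ × (r + r² + … + r^4) = C₀ × r(1−r^4)/(1−r)
        = 0.6755 × 0.2645 × (1 − 0.004894) / (1 − 0.2645) = 0.2417 mg/L

0.242 mg/L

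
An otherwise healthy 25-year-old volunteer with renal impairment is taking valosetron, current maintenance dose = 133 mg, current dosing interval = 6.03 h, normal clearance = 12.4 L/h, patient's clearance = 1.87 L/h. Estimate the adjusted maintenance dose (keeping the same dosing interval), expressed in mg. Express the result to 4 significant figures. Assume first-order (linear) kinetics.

20.06 mg

To keep the same average steady-state level, dosing rate must scale with clearance.
CL ratio = 1.87 / 12.4 = 0.1508
New dose (same interval) = 133 × 0.1508 = 20.06 mg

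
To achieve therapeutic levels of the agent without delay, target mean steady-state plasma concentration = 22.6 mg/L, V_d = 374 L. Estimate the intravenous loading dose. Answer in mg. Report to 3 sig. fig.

8450 mg

LD = Css × Vd = 22.6 × 374 = 8452 mg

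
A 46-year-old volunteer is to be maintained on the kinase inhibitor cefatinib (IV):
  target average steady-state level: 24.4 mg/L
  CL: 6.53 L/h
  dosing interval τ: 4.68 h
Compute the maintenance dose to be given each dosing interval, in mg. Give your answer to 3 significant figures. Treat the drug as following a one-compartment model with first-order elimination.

At steady state, Dose/τ = Css × CL.
Dose = Css × CL × τ = 24.4 × 6.530 × 4.68 = 745.7 mg

746 mg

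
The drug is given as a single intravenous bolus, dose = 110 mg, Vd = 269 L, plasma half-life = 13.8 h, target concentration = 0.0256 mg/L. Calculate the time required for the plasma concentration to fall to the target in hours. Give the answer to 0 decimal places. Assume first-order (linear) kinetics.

C₀ = Dose / Vd = 110.0 / 269 = 0.4089 mg/L
k = ln2 / t½ = 0.693147 / 13.8 = 0.05023 h⁻¹
t = ln(C₀ / C) / k = ln(0.4089 / 0.0256) / 0.05023
  = ln(15.97) / 0.05023 = 2.771 / 0.05023 = 55.17 h

55 h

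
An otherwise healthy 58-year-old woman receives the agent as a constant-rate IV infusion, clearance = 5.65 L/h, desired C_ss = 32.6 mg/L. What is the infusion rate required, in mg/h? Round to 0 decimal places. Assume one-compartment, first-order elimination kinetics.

At steady state, infusion rate R₀ = Css × CL = 32.6 × 5.650 = 184.2 mg/h

184 mg/h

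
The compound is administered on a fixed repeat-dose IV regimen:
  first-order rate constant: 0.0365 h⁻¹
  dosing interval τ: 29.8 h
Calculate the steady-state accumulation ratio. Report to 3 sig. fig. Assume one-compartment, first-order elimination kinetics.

1.51

e^(−kτ) = e^(−0.03650 × 29.8) = 0.3370
Accumulation ratio R = 1 / (1 − e^(−kτ)) = 1 / (1 − 0.3370) = 1.508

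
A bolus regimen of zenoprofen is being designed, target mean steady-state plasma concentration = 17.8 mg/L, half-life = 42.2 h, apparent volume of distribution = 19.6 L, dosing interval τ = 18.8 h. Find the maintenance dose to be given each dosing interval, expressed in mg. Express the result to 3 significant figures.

108 mg

k = ln2 / t½ = 0.693147 / 42.2 = 0.01643 h⁻¹
CL = k × Vd = 0.01643 × 19.6 = 0.3220 L/h
At steady state, Dose/τ = Css × CL.
Dose = Css × CL × τ = 17.8 × 0.3220 × 18.8 = 107.8 mg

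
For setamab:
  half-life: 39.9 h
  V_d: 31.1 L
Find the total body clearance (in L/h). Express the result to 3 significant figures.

k = ln2 / t½ = 0.693147 / 39.9 = 0.01737 h⁻¹
CL = k × Vd = 0.01737 × 31.1 = 0.5402 L/h

0.540 L/h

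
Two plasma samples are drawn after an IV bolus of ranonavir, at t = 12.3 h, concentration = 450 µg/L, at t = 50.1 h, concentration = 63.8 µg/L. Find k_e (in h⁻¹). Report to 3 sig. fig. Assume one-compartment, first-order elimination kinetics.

k = ln(C₁/C₂) / (t₂ − t₁) = ln(450/63.8) / (50.1 − 12.3)
  = 1.953 / 37.80 = 0.05167 h⁻¹

0.0517 h⁻¹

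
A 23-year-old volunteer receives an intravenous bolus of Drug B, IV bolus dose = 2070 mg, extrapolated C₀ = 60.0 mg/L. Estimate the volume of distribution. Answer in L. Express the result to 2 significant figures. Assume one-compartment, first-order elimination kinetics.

Vd = Dose / C₀ = 2070 / 60.0 = 34.50 L

35 L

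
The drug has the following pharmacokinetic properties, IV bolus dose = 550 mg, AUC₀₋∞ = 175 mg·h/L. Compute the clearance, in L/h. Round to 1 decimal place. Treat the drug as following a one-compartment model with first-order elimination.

3.1 L/h

CL = Dose / AUC = 550 / 175 = 3.143 L/h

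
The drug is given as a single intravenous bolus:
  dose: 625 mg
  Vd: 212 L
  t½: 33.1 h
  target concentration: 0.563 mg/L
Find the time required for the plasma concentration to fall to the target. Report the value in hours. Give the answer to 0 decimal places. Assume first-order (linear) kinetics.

79 h

C₀ = Dose / Vd = 625.0 / 212 = 2.948 mg/L
k = ln2 / t½ = 0.693147 / 33.1 = 0.02094 h⁻¹
t = ln(C₀ / C) / k = ln(2.948 / 0.563) / 0.02094
  = ln(5.236) / 0.02094 = 1.656 / 0.02094 = 79.08 h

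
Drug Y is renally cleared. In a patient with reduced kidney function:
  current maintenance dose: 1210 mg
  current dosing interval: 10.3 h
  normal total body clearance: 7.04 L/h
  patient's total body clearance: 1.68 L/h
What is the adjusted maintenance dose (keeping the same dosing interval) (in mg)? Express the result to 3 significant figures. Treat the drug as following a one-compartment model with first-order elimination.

289 mg

To keep the same average steady-state level, dosing rate must scale with clearance.
CL ratio = 1.68 / 7.04 = 0.2386
New dose (same interval) = 1210 × 0.2386 = 288.7 mg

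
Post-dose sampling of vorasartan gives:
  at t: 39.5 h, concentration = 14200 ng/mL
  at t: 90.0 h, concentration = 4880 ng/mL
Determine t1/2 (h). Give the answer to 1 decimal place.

32.8 h

k = ln(C₁/C₂) / (t₂ − t₁) = ln(14200/4880) / (90.0 − 39.5)
  = 1.068 / 50.50 = 0.02115 h⁻¹
t½ = ln2 / k = 0.693147 / 0.02115 = 32.77 h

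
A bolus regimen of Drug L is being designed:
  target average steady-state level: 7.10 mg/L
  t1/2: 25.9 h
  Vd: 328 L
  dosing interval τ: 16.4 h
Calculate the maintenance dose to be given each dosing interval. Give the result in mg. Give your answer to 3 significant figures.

1020 mg

k = ln2 / t½ = 0.693147 / 25.9 = 0.02676 h⁻¹
CL = k × Vd = 0.02676 × 328 = 8.777 L/h
At steady state, Dose/τ = Css × CL.
Dose = Css × CL × τ = 7.10 × 8.777 × 16.4 = 1022 mg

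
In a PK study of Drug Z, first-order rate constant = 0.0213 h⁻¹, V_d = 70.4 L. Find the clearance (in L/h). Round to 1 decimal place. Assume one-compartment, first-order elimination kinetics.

1.5 L/h

CL = k × Vd = 0.0213 × 70.4 = 1.500 L/h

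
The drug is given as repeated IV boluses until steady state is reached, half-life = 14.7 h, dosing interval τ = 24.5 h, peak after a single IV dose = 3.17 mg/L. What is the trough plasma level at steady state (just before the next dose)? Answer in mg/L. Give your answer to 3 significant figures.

1.46 mg/L

k = ln2 / t½ = 0.693147 / 14.7 = 0.04715 h⁻¹
e^(−kτ) = e^(−0.04715 × 24.5) = 0.3150
Accumulation ratio R = 1 / (1 − e^(−kτ)) = 1 / (1 − 0.3150) = 1.460
Steady-state trough = C₀ × R × e^(−kτ) = 3.17 × 1.460 × 0.3150 = 1.458 mg/L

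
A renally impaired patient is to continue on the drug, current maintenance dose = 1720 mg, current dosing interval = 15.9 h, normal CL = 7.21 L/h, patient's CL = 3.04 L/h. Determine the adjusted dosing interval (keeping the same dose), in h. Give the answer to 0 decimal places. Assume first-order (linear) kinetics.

To keep the same average steady-state level, dosing rate must scale with clearance.
CL ratio = 3.04 / 7.21 = 0.4216
New interval (same dose) = 15.9 / 0.4216 = 37.71 h

38 h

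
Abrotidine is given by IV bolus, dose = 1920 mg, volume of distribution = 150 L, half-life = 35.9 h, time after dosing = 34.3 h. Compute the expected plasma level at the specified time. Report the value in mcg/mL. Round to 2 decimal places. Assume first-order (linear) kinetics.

6.60 mcg/mL

C₀ = Dose / Vd = 1920 / 150 = 12.80 mg/L
k = ln2 / t½ = 0.693147 / 35.9 = 0.01931 h⁻¹
C = C₀ · e^(−k·t) = 12.80 × e^(−0.01931 × 34.3)
  = 12.80 × 0.5156 = 6.600 mg/L
(6.600 mg/L = 6.600 mcg/mL)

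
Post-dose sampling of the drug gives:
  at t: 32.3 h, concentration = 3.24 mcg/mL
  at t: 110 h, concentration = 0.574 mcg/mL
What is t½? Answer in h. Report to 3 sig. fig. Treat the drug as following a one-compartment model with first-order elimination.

31.1 h

k = ln(C₁/C₂) / (t₂ − t₁) = ln(3.24/0.574) / (110 − 32.3)
  = 1.731 / 77.70 = 0.02228 h⁻¹
t½ = ln2 / k = 0.693147 / 0.02228 = 31.11 h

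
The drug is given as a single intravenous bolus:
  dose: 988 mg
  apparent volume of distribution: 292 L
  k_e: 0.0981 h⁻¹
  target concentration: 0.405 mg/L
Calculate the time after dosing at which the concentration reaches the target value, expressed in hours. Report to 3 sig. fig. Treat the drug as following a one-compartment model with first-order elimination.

21.6 h

C₀ = Dose / Vd = 988.0 / 292 = 3.384 mg/L
t = ln(C₀ / C) / k = ln(3.384 / 0.405) / 0.09810
  = ln(8.356) / 0.09810 = 2.123 / 0.09810 = 21.64 h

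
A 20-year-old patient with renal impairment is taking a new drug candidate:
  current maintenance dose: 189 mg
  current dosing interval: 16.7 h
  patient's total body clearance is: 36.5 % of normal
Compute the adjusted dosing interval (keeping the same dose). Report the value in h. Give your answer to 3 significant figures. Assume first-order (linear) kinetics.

To keep the same average steady-state level, dosing rate must scale with clearance.
CL ratio = 36.5 / 100 = 0.3650
New interval (same dose) = 16.7 / 0.3650 = 45.75 h

45.8 h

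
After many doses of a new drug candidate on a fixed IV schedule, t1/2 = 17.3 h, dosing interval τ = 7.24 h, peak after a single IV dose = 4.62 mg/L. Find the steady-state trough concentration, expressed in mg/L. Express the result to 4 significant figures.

k = ln2 / t½ = 0.693147 / 17.3 = 0.04007 h⁻¹
e^(−kτ) = e^(−0.04007 × 7.24) = 0.7482
Accumulation ratio R = 1 / (1 − e^(−kτ)) = 1 / (1 − 0.7482) = 3.971
Steady-state trough = C₀ × R × e^(−kτ) = 4.62 × 3.971 × 0.7482 = 13.73 mg/L

13.73 mg/L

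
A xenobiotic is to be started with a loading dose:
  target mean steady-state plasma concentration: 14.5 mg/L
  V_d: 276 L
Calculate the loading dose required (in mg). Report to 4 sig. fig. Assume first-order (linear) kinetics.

4002 mg

LD = Css × Vd = 14.5 × 276 = 4002 mg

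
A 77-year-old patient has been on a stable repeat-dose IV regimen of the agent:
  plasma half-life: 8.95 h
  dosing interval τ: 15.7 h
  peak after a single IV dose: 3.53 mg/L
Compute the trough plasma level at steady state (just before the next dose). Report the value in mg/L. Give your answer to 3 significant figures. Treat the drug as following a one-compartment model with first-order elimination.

1.49 mg/L

k = ln2 / t½ = 0.693147 / 8.95 = 0.07745 h⁻¹
e^(−kτ) = e^(−0.07745 × 15.7) = 0.2964
Accumulation ratio R = 1 / (1 − e^(−kτ)) = 1 / (1 − 0.2964) = 1.421
Steady-state trough = C₀ × R × e^(−kτ) = 3.53 × 1.421 × 0.2964 = 1.487 mg/L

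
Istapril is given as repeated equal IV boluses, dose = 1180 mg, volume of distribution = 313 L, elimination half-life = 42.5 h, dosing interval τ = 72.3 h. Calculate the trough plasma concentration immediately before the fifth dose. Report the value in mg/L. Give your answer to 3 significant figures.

C₀ per dose = Dose / Vd = 1180 / 313 = 3.770 mg/L
k = ln2 / t½ = 0.693147 / 42.5 = 0.01631 h⁻¹
Fraction remaining after one interval: r = e^(−kτ) = e^(−0.01631 × 72.3) = 0.3075
Before dose 5, 4 doses have been given (aged 1τ, 2τ, 3τ, 4τ).
C_trough = C₀ × (r + r² + … + r^4) = C₀ × r(1−r^4)/(1−r)
        = 3.770 × 0.3075 × (1 − 0.008941) / (1 − 0.3075) = 1.659 mg/L

1.66 mg/L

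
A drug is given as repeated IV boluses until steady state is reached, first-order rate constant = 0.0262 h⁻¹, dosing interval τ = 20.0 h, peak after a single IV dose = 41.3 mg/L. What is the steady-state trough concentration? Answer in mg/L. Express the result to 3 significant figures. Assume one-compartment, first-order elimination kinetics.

60.0 mg/L

e^(−kτ) = e^(−0.02620 × 20.0) = 0.5921
Accumulation ratio R = 1 / (1 − e^(−kτ)) = 1 / (1 − 0.5921) = 2.452
Steady-state trough = C₀ × R × e^(−kτ) = 41.3 × 2.452 × 0.5921 = 59.96 mg/L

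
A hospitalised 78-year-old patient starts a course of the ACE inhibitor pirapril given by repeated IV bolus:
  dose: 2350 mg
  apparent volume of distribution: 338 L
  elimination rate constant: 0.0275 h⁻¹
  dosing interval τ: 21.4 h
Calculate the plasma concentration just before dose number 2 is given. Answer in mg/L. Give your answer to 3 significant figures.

C₀ per dose = Dose / Vd = 2350 / 338 = 6.953 mg/L
Fraction remaining after one interval: r = e^(−kτ) = e^(−0.02750 × 21.4) = 0.5552
Before dose 2, 1 dose has been given (aged 1τ).
C_trough = C₀ × r = 6.953 × 0.5552 = 3.860 mg/L

3.86 mg/L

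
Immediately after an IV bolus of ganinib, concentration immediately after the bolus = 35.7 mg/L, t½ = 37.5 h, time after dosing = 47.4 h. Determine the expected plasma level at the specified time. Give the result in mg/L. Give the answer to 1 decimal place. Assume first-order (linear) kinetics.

k = ln2 / t½ = 0.693147 / 37.5 = 0.01848 h⁻¹
C = C₀ · e^(−k·t) = 35.70 × e^(−0.01848 × 47.4)
  = 35.70 × 0.4165 = 14.87 mg/L

14.9 mg/L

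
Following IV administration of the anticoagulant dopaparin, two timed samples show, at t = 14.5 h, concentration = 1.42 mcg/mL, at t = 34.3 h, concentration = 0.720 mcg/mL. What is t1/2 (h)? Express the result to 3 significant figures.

k = ln(C₁/C₂) / (t₂ − t₁) = ln(1.42/0.720) / (34.3 − 14.5)
  = 0.6792 / 19.80 = 0.03430 h⁻¹
t½ = ln2 / k = 0.693147 / 0.03430 = 20.21 h

20.2 h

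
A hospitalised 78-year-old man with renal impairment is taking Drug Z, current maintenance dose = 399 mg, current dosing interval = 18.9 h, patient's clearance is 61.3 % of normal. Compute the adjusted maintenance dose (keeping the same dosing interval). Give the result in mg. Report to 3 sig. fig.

To keep the same average steady-state level, dosing rate must scale with clearance.
CL ratio = 61.3 / 100 = 0.6130
New dose (same interval) = 399 × 0.6130 = 244.6 mg

245 mg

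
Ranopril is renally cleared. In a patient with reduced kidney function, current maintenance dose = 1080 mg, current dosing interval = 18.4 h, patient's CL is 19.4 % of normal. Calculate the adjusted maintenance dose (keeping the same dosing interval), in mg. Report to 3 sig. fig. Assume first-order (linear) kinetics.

To keep the same average steady-state level, dosing rate must scale with clearance.
CL ratio = 19.4 / 100 = 0.1940
New dose (same interval) = 1080 × 0.1940 = 209.5 mg

210 mg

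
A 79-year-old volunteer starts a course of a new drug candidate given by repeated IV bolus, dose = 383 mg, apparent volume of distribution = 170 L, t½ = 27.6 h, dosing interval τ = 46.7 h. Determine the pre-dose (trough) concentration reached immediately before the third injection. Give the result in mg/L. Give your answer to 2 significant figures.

C₀ per dose = Dose / Vd = 383 / 170 = 2.253 mg/L
k = ln2 / t½ = 0.693147 / 27.6 = 0.02511 h⁻¹
Fraction remaining after one interval: r = e^(−kτ) = e^(−0.02511 × 46.7) = 0.3095
Before dose 3, 2 doses have been given (aged 1τ, 2τ).
C_trough = C₀ × (r + r²) = 2.253 × (0.3095 + 0.09579) = 0.9131 mg/L

0.91 mg/L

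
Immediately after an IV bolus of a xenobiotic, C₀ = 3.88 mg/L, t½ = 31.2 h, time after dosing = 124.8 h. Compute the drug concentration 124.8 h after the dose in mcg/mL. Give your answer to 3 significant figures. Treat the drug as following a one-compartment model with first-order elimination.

k = ln2 / t½ = 0.693147 / 31.2 = 0.02222 h⁻¹
t / t½ = 124.8 / 31.2 = 4 half-lives
C = C₀ × (1/2)^4 = 3.880 × 0.06250 = 0.2425 mg/L
(0.2425 mg/L = 0.2425 mcg/mL)

0.243 mcg/mL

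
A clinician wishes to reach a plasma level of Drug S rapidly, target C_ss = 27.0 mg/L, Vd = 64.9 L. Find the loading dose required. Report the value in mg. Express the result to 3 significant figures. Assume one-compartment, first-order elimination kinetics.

1750 mg

LD = Css × Vd = 27.0 × 64.9 = 1752 mg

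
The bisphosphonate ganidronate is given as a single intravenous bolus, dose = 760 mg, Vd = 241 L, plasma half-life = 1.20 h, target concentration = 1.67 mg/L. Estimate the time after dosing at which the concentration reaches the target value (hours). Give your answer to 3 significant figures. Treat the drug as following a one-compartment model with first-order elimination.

1.10 h

C₀ = Dose / Vd = 760.0 / 241 = 3.154 mg/L
k = ln2 / t½ = 0.693147 / 1.20 = 0.5776 h⁻¹
t = ln(C₀ / C) / k = ln(3.154 / 1.67) / 0.5776
  = ln(1.889) / 0.5776 = 0.6360 / 0.5776 = 1.101 h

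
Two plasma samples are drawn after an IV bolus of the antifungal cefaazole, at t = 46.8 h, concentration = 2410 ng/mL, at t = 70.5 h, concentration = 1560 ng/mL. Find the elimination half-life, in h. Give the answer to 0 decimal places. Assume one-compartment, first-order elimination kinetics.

38 h

k = ln(C₁/C₂) / (t₂ − t₁) = ln(2410/1560) / (70.5 − 46.8)
  = 0.4349 / 23.70 = 0.01835 h⁻¹
t½ = ln2 / k = 0.693147 / 0.01835 = 37.77 h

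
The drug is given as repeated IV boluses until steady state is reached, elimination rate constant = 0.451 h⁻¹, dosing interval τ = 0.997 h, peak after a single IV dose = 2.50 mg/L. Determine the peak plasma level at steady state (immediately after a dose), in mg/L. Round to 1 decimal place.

e^(−kτ) = e^(−0.4510 × 0.997) = 0.6379
Accumulation ratio R = 1 / (1 − e^(−kτ)) = 1 / (1 − 0.6379) = 2.762
Steady-state peak = C₀ × R = 2.50 × 2.762 = 6.905 mg/L

6.9 mg/L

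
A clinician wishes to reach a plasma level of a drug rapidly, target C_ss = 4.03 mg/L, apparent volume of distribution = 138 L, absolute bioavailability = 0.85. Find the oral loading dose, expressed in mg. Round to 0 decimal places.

654 mg

LD = Css × Vd / F = 4.03 × 138 / 0.85 = 654.3 mg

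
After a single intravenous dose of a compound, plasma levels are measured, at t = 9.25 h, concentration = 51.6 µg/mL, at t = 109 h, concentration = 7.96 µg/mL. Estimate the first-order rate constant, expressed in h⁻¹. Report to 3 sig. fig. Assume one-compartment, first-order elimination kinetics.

k = ln(C₁/C₂) / (t₂ − t₁) = ln(51.6/7.96) / (109 − 9.25)
  = 1.869 / 99.75 = 0.01874 h⁻¹

0.0187 h⁻¹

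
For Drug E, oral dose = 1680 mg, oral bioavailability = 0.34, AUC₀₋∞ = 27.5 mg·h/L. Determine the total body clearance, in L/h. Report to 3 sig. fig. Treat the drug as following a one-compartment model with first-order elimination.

CL = F·Dose / AUC = 0.34 × 1680 / 27.5 = 20.77 L/h

20.8 L/h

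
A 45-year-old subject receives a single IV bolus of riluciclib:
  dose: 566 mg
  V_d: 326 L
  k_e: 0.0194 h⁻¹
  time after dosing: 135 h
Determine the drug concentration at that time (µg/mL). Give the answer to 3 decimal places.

0.127 µg/mL

C₀ = Dose / Vd = 566.0 / 326 = 1.736 mg/L
C = C₀ · e^(−k·t) = 1.736 × e^(−0.01940 × 135)
  = 1.736 × 0.07288 = 0.1265 mg/L
(0.1265 mg/L = 0.1265 µg/mL)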